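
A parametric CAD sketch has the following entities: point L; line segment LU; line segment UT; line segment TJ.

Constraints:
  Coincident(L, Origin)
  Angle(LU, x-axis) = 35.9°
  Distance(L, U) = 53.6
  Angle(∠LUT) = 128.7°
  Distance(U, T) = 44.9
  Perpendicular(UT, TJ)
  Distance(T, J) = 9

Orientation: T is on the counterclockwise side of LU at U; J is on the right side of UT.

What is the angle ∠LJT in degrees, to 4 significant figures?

57.05°

∠LUT = 128.7°, so UT runs at 35.9° + (180° − 128.7°) = 87.20° from the x-axis; with |UT| = 44.9, T = U + 44.9·(cos 87.20°, sin 87.20°) = (45.61, 76.28). UT ⟂ TJ; with |TJ| = 9.0 on the right of UT, J = T + 9.0·(0.9988, -0.04885) = (54.60, 75.84). Then cos ∠LJT = JL·JT / (|JL||JT|), giving 57.05°.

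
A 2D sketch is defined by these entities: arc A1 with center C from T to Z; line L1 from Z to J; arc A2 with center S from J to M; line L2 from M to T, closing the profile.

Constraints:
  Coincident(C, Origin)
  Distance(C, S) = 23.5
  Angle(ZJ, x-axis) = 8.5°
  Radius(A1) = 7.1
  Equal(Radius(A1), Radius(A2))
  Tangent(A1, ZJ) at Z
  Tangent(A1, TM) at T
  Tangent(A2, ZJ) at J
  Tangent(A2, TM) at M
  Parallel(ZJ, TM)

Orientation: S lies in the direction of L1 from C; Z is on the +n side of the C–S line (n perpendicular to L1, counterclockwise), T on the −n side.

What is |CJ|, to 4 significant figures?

24.55

The slot axis is L1's direction at 8.5°, so u = (cos 8.5°, sin 8.5°) = (0.9890, 0.1478) and n = (−sin 8.5°, cos 8.5°) = (-0.1478, 0.9890). C is at the origin and S lies 23.5 along u from C, so S = 23.5·u = (23.24, 3.474). Tangency of A1 to both parallel lines with radius 7.1 puts Z and T at C ± 7.1·n: Z = (-1.049, 7.022), T = (1.049, -7.022). Equal radii place J and M the same way about S: J = S + 7.1·n = (22.19, 10.50), M = S − 7.1·n = (24.29, -3.548). Then |CJ| = |J − C| = 24.55.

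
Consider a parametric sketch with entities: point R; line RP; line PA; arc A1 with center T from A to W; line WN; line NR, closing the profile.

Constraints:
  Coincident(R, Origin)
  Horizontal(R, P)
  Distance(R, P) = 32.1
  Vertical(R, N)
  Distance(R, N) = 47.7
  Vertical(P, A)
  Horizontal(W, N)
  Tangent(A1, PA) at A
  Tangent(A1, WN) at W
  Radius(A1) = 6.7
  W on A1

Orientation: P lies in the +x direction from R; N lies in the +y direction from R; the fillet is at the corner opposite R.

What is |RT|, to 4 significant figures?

48.23

R and N share the same x with |RN| = 47.7 and N on the +y side, so N = (0.000, 47.70). The virtual corner opposite R is at (32.10, 47.70). A1 meets PA tangentially, so TA is at right angles to PA and A1 meets WN tangentially, so TW is at right angles to WN, with radius 6.7, so the center T sits 6.7 in from both sides at T = (25.40, 41.00). Then |RT| = |T − R| = 48.23.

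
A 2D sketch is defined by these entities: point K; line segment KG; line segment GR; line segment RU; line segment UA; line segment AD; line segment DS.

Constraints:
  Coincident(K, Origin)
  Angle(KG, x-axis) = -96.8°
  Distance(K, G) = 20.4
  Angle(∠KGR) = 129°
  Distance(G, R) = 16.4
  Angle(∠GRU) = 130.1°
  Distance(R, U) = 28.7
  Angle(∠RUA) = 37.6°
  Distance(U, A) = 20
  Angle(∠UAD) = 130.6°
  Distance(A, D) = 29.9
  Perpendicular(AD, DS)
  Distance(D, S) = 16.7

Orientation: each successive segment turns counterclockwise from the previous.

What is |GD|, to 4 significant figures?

8.713

∠RUA = 37.6° gives UA at 146.5° from the x-axis; with |UA| = 20.0, A = (20.97, -18.92). ∠UAD = 130.6° gives AD at -164.1° from the x-axis; with |AD| = 29.9, D = (-7.789, -27.11). Then |GD| = |D − G| = 8.713.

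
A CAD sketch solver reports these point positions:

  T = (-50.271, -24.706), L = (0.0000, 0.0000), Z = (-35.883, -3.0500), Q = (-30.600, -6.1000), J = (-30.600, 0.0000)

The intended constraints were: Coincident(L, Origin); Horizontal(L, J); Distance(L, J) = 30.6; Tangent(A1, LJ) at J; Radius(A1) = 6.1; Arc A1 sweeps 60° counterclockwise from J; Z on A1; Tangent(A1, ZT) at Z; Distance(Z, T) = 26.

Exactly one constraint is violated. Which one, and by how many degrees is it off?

Tangent(A1, ZT) at Z — off by 3.60°.

L = (0.00, 0.00) ✓; L.y = 0.00, J.y = 0.00 ✓; |LJ| = 30.60 ✓; ∠(QJ, JL) = 90.00° ✓; |QJ| = 6.100 ✓; bearing(Q→Z) − bearing(Q→J) = 60.00° ✓; |QZ| = 6.100 ✓; ∠(QZ, ZT) = 93.60° ✗; |ZT| = 26.00 ✓.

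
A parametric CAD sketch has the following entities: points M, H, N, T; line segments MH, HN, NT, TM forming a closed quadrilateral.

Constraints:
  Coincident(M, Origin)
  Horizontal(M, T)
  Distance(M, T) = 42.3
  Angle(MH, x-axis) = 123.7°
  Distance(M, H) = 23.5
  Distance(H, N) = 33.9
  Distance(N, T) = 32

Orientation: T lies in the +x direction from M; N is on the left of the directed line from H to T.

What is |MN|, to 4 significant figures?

31.30

Checks: |HN| = 33.90 ✓; |NT| = 32.00 ✓.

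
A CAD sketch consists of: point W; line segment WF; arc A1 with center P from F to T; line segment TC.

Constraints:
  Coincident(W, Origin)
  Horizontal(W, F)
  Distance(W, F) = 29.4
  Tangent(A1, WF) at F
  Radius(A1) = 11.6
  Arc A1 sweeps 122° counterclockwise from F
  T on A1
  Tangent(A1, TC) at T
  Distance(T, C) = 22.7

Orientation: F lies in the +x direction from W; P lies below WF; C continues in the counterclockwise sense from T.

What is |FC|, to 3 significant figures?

37.1

W is at the origin; WF is horizontal with |WF| = 29.4 and F on the +x side, so F = (29.4, 0.00). Since A1 is tangent to WF there, PF ⟂ WF, so P = F + (0, -11.6) = (29.4, -11.6). On A1, F sits at bearing 90° from P; a 122° counterclockwise sweep puts T at bearing 212°, so T = P + 11.6·(cos 212°, sin 212°) = (19.6, -17.7). The tangent condition forces PT to be normal to TC, so TC runs along (−sin 212°, cos 212°); with |TC| = 22.7, C = (31.6, -37.0). Then |FC| = |C − F| = 37.1.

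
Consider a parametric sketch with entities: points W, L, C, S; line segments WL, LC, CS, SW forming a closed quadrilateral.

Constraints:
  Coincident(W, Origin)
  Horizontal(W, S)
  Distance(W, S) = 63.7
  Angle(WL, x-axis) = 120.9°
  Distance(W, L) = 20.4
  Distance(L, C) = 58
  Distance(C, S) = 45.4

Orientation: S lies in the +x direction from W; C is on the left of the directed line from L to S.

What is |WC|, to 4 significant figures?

58.84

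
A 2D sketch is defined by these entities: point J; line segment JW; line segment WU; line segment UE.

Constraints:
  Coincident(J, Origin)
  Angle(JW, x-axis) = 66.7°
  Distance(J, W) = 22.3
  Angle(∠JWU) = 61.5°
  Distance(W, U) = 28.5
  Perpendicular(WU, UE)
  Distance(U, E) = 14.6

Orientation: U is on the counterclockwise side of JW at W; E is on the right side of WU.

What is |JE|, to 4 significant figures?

38.58

J is at the origin; JW runs at 66.7° with length 22.3, so W = 22.3·(cos 66.7°, sin 66.7°) = (8.821, 20.48). ∠JWU = 61.5°, so WU runs at 66.7° + (180° − 61.5°) = 185.2° from the x-axis; with |WU| = 28.5, U = W + 28.5·(cos 185.2°, sin 185.2°) = (-19.56, 17.90). The perpendicularity gives UE at right angles to WU; with |UE| = 14.6 on the right of WU, E = U + 14.6·(-0.09063, 0.9959) = (-20.89, 32.44). Then |JE| = |E − J| = 38.58.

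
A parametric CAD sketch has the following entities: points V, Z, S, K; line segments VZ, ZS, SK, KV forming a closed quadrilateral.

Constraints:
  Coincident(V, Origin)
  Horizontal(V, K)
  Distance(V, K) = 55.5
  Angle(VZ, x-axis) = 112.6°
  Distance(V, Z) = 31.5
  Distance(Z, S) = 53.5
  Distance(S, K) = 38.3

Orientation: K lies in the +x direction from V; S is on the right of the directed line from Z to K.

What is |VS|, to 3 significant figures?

24.2

Checks: |ZS| = 53.50 ✓; |SK| = 38.30 ✓.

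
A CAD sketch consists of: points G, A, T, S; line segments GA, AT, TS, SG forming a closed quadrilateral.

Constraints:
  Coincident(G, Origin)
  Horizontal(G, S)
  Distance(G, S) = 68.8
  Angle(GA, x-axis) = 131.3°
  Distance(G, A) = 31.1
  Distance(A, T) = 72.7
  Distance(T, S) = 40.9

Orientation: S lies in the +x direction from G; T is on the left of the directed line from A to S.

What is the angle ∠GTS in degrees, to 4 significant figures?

80.07°

G is at the origin; GS is horizontal with |GS| = 68.8 and S in +x, so S = (68.8, 0). GA runs at 131.3° with |GA| = 31.1, so A = (-20.53, 23.36). T is determined by |AT| = 72.7 and |TS| = 40.9 together: it lies at the intersection of circle(A, 72.7) and circle(S, 40.9). With |AS| = 92.33, the foot of the radical line on AS is 65.73 from A and the perpendicular offset is √(72.7² − 65.73²) = 31.07. Taking the left-of-AS solution: T = (50.92, 36.79).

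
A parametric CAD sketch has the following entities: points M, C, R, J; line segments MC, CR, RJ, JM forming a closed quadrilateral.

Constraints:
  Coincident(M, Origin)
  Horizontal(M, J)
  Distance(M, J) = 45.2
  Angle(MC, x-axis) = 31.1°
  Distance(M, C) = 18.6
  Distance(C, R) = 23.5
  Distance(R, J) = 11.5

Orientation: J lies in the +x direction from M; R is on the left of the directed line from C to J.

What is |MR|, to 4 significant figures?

40.66

Checks: |CR| = 23.50 ✓; |RJ| = 11.50 ✓.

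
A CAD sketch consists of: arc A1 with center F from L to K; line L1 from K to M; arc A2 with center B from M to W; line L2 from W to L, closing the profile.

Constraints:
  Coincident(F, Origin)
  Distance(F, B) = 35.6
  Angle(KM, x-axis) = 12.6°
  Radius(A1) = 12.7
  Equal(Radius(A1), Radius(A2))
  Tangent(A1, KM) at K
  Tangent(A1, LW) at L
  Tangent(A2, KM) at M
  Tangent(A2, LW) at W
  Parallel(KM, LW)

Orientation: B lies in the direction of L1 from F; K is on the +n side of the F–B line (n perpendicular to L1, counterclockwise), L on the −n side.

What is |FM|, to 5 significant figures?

37.797

The slot axis is L1's direction at 12.6°, so u = (cos 12.6°, sin 12.6°) = (0.97592, 0.21814) and n = (−sin 12.6°, cos 12.6°) = (-0.21814, 0.97592). F is at the origin and B lies 35.6 along u from F, so B = 35.6·u = (34.743, 7.7659). Tangency of A1 to both parallel lines with radius 12.7 puts K and L at F ± 12.7·n: K = (-2.7704, 12.394), L = (2.7704, -12.394). Equal radii place M and W the same way about B: M = B + 12.7·n = (31.972, 20.160), W = B − 12.7·n = (37.513, -4.6282). Then |FM| = |M − F| = 37.797.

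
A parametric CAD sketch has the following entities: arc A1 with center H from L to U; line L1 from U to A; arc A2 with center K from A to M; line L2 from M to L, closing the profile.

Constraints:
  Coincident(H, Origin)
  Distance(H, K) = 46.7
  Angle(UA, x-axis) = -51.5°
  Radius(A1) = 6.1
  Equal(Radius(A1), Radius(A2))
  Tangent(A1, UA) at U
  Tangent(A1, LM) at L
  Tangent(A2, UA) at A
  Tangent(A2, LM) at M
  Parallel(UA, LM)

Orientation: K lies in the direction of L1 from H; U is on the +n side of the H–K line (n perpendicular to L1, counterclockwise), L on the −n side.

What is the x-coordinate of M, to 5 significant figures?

24.298

The slot axis is L1's direction at -51.5°, so u = (cos -51.5°, sin -51.5°) = (0.62251, -0.78261) and n = (−sin -51.5°, cos -51.5°) = (0.78261, 0.62251). H is at the origin and K lies 46.7 along u from H, so K = 46.7·u = (29.071, -36.548). Tangency of A1 to both parallel lines with radius 6.1 puts U and L at H ± 6.1·n: U = (4.7739, 3.7973), L = (-4.7739, -3.7973). Equal radii place A and M the same way about K: A = K + 6.1·n = (33.845, -32.750), M = K − 6.1·n = (24.298, -40.345). So M.x = 24.298.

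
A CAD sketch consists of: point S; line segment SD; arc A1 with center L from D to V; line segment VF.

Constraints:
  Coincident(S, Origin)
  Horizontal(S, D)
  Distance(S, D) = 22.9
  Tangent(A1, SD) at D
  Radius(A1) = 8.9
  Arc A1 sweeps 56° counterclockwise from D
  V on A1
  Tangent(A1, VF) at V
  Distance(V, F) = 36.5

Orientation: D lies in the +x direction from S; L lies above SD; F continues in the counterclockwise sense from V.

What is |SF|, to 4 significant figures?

61.14

S is at the origin; SD is horizontal with |SD| = 22.9 and D on the +x side, so D = (22.90, 0.000). Since A1 is tangent to SD there, LD ⟂ SD, so L = D + (0, 8.9) = (22.90, 8.900). On A1, D sits at bearing -90° from L; a 56° counterclockwise sweep puts V at bearing -34°, so V = L + 8.9·(cos -34°, sin -34°) = (30.28, 3.923). The tangent condition forces LV to be normal to VF, so VF runs along (−sin -34°, cos -34°); with |VF| = 36.5, F = (50.69, 34.18). Then |SF| = |F − S| = 61.14.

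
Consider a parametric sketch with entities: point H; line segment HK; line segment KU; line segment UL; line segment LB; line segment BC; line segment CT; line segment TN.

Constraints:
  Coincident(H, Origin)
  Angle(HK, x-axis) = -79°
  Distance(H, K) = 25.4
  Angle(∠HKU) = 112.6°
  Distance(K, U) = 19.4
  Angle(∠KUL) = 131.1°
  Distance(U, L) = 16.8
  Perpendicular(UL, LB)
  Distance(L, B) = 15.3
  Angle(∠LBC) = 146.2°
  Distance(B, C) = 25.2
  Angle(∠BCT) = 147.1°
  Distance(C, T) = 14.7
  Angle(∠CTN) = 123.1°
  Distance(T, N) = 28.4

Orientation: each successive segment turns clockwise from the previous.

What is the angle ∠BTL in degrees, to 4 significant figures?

12.61°

H is at the origin; HK runs at -79.0° with length 25.4, so K = (4.847, -24.93). ∠HKU = 112.6° gives KU at -146.4° from the x-axis; with |KU| = 19.4, U = (-11.31, -35.67). ∠KUL = 131.1° gives UL at 164.7° from the x-axis; with |UL| = 16.8, L = (-27.52, -31.24). The perpendicularity gives LB at right angles to UL, so LB runs at 74.70°; with |LB| = 15.3, B = (-23.48, -16.48). ∠LBC = 146.2° gives BC at 40.90° from the x-axis; with |BC| = 25.2, C = (-4.432, 0.02114). ∠BCT = 147.1° gives CT at 8.000° from the x-axis; with |CT| = 14.7, T = (10.13, 2.067). Then cos ∠BTL = TB·TL / (|TB||TL|), giving 12.61°.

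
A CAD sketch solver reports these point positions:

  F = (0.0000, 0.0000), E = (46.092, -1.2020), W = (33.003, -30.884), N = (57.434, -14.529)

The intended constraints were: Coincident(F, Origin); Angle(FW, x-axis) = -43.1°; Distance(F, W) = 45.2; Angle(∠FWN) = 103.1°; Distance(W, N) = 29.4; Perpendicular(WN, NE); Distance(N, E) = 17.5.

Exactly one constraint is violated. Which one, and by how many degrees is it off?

Perpendicular(WN, NE) — off by 6.60°.

F = (0.00, 0.00) ✓; FW at -43.10° ✓; |FW| = 45.20 ✓; ∠FWN = 103.1° ✓; |WN| = 29.40 ✓; ∠(WN, NE) = 96.60° ✗; |NE| = 17.50 ✓.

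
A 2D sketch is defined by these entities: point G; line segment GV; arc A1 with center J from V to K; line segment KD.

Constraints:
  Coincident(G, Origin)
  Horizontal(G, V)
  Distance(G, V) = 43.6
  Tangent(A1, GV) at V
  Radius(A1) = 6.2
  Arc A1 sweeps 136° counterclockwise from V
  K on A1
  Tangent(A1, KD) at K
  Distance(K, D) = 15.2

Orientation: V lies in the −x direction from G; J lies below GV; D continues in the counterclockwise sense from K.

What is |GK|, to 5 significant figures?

49.079

G is at the origin; GV is horizontal with |GV| = 43.6 and V on the −x side, so V = (-43.600, 0.0000). The tangent condition forces JV to be normal to GV, so J = V + (0, -6.2) = (-43.600, -6.2000). On A1, V sits at bearing 90° from J; a 136° counterclockwise sweep puts K at bearing 226°, so K = J + 6.2·(cos 226°, sin 226°) = (-47.907, -10.660). Then |GK| = |K − G| = 49.079.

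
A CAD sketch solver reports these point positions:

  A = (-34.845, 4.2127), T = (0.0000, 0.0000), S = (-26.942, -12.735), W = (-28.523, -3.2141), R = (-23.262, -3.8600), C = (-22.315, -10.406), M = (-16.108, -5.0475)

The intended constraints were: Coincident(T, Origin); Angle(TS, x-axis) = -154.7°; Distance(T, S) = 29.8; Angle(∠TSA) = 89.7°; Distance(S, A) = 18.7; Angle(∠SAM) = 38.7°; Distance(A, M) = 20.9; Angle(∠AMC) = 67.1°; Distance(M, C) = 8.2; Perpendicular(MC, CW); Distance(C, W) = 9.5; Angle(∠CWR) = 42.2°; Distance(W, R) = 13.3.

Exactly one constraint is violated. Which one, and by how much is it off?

Distance(W, R) = 13.3 — off by 8.00.

T = (0.00, 0.00) ✓; TS at -154.7° ✓; |TS| = 29.80 ✓; ∠TSA = 89.70° ✓; |SA| = 18.70 ✓; ∠SAM = 38.70° ✓; |AM| = 20.90 ✓; ∠AMC = 67.10° ✓; |MC| = 8.200 ✓; ∠(MC, CW) = 90.00° ✓; |CW| = 9.501 ✓; ∠CWR = 42.20° ✓; |WR| = 5.301 ✗.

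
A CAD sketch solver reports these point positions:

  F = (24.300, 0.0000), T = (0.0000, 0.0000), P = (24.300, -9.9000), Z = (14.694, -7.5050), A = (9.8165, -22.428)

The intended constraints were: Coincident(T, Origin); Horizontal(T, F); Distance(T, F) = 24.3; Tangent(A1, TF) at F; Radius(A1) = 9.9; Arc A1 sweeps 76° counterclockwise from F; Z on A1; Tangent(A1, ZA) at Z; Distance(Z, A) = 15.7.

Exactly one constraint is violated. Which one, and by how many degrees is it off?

Tangent(A1, ZA) at Z — off by 4.10°.

T = (0.00, 0.00) ✓; T.y = 0.00, F.y = 0.00 ✓; |TF| = 24.30 ✓; ∠(PF, FT) = 90.00° ✓; |PF| = 9.900 ✓; bearing(P→Z) − bearing(P→F) = 76.00° ✓; |PZ| = 9.900 ✓; ∠(PZ, ZA) = 94.10° ✗; |ZA| = 15.70 ✓.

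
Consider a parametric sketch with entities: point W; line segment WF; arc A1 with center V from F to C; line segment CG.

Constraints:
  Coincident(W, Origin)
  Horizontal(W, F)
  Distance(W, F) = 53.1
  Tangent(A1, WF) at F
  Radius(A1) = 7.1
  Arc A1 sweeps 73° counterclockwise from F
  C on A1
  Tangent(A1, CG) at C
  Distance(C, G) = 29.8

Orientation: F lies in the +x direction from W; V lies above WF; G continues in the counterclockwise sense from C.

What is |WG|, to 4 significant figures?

76.35

W is at the origin; WF is horizontal with |WF| = 53.1 and F on the +x side, so F = (53.10, 0.000). Tangency of A1 to WF means the radius VF is perpendicular to WF, so V = F + (0, 7.1) = (53.10, 7.100). On A1, F sits at bearing -90° from V; a 73° counterclockwise sweep puts C at bearing -17°, so C = V + 7.1·(cos -17°, sin -17°) = (59.89, 5.024). Since A1 is tangent to CG there, VC ⟂ CG, so CG runs along (−sin -17°, cos -17°); with |CG| = 29.8, G = (68.60, 33.52). Then |WG| = |G − W| = 76.35.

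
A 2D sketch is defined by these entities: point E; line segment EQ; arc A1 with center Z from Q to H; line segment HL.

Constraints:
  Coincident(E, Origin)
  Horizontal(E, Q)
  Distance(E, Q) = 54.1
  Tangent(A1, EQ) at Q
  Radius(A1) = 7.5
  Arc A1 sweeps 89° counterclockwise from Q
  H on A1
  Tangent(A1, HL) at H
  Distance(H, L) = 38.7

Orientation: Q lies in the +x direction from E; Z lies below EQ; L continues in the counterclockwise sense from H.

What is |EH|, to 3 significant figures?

47.2

Since A1 is tangent to EQ there, ZQ ⟂ EQ, so Z = Q + (0, -7.5) = (54.1, -7.50). On A1, Q sits at bearing 90° from Z; an 89° counterclockwise sweep puts H at bearing 179°, so H = Z + 7.5·(cos 179°, sin 179°) = (46.6, -7.37). Then |EH| = |H − E| = 47.2.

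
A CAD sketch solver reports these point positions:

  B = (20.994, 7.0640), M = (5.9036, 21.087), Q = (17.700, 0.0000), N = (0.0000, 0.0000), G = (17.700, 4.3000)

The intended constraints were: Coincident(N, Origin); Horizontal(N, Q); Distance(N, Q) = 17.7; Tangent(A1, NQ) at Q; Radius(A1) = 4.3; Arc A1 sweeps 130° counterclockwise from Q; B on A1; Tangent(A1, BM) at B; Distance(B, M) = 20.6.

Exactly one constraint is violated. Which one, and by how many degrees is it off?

Tangent(A1, BM) at B — off by 7.10°.

N = (0.00, 0.00) ✓; N.y = 0.00, Q.y = 0.00 ✓; |NQ| = 17.70 ✓; ∠(GQ, QN) = 90.00° ✓; |GQ| = 4.300 ✓; bearing(G→B) − bearing(G→Q) = 130.0° ✓; |GB| = 4.300 ✓; ∠(GB, BM) = 82.90° ✗; |BM| = 20.60 ✓.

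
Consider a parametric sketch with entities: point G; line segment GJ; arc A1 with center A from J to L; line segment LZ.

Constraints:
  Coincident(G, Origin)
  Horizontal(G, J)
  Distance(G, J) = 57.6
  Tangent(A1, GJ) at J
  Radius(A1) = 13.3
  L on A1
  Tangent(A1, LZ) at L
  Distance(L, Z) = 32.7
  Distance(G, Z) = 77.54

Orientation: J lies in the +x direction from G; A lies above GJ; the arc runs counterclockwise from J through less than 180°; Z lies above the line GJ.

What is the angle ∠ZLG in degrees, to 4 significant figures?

86.41°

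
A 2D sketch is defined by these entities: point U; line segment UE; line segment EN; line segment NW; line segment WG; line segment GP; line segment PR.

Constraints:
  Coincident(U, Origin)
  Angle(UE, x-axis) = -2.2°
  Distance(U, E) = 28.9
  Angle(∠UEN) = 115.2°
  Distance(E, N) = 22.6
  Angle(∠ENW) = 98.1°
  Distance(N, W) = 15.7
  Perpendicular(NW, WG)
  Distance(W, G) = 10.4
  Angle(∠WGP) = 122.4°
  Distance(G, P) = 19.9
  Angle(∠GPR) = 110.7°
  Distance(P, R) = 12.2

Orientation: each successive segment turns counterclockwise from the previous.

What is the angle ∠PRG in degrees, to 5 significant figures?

44.063°

∠WGP = 122.4° gives GP at -67.900° from the x-axis; with |GP| = 19.9, P = (27.945, 1.1675). ∠GPR = 110.7° gives PR at 1.4000° from the x-axis; with |PR| = 12.2, R = (40.142, 1.4656). Then cos ∠PRG = RP·RG / (|RP||RG|), giving 44.063°.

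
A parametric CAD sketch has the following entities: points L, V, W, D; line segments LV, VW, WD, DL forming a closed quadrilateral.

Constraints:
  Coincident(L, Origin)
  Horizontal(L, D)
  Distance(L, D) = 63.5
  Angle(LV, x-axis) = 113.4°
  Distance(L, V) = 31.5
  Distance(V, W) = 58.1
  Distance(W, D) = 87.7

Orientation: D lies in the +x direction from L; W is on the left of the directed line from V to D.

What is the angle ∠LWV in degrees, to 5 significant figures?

19.747°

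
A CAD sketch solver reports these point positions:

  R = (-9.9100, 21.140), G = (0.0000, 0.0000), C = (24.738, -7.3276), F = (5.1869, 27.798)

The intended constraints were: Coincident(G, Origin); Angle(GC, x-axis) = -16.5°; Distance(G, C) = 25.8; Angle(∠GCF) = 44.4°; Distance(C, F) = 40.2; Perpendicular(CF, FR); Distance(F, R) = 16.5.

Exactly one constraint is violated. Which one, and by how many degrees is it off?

Perpendicular(CF, FR) — off by 5.30°.

G = (0.00, 0.00) ✓; GC at -16.50° ✓; |GC| = 25.80 ✓; ∠GCF = 44.40° ✓; |CF| = 40.20 ✓; ∠(CF, FR) = 84.70° ✗; |FR| = 16.50 ✓.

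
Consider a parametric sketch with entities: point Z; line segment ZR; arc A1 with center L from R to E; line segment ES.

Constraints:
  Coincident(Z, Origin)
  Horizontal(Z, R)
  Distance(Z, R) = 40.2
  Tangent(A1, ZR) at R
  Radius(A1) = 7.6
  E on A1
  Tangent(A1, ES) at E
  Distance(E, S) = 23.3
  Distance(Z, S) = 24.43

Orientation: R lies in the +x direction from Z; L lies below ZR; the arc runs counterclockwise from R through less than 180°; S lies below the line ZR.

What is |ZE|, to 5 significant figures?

35.303

Checks: |LE| = 7.600 ✓; ∠(LE, ES) = 90.00° ✓; |ES| = 23.30 ✓; |ZS| = 24.43 ✓.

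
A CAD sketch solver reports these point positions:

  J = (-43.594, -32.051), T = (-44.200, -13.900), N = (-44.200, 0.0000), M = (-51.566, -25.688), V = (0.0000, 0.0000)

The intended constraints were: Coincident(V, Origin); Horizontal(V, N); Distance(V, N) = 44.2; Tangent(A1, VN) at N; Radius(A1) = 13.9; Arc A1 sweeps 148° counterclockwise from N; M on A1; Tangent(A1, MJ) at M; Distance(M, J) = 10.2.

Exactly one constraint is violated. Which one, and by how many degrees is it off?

Tangent(A1, MJ) at M — off by 6.60°.

V = (0.00, 0.00) ✓; V.y = 0.00, N.y = 0.00 ✓; |VN| = 44.20 ✓; ∠(TN, NV) = 90.00° ✓; |TN| = 13.90 ✓; bearing(T→M) − bearing(T→N) = 148.0° ✓; |TM| = 13.90 ✓; ∠(TM, MJ) = 96.60° ✗; |MJ| = 10.20 ✓.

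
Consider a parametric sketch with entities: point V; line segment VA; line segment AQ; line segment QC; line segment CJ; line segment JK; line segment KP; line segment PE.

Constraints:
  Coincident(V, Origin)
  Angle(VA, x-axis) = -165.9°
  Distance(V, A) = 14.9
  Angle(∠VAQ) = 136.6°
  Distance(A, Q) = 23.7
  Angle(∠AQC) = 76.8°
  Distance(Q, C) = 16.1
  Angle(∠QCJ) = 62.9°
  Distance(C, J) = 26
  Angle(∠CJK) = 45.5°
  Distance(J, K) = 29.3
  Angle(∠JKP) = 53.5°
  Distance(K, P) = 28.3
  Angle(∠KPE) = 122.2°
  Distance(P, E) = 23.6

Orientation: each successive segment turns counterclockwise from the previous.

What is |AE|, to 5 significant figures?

22.592

V is at the origin; VA runs at -165.9° with length 14.9, so A = (-14.451, -3.6299). ∠VAQ = 136.6° gives AQ at -122.50° from the x-axis; with |AQ| = 23.7, Q = (-27.185, -23.618). ∠AQC = 76.8° gives QC at -19.300° from the x-axis; with |QC| = 16.1, C = (-11.990, -28.940). ∠QCJ = 62.9° gives CJ at 97.800° from the x-axis; with |CJ| = 26.0, J = (-15.519, -3.1801). ∠CJK = 45.5° gives JK at -127.70° from the x-axis; with |JK| = 29.3, K = (-33.436, -26.363). ∠JKP = 53.5° gives KP at -1.2000° from the x-axis; with |KP| = 28.3, P = (-5.1425, -26.956). ∠KPE = 122.2° gives PE at 56.600° from the x-axis; with |PE| = 23.6, E = (7.8489, -7.2532). Then |AE| = |E − A| = 22.592.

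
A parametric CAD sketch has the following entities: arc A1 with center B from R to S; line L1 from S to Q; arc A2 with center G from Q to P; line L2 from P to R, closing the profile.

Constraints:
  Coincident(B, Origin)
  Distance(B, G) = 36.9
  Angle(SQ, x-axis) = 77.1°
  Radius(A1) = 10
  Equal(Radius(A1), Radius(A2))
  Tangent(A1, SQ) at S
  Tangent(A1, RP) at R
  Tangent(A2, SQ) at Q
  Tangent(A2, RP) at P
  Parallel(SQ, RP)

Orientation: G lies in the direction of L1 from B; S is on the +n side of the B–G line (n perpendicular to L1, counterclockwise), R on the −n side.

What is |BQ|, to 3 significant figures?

38.2

Tangency of A1 to both parallel lines with radius 10.0 puts S and R at B ± 10.0·n: S = (-9.75, 2.23), R = (9.75, -2.23). Equal radii place Q and P the same way about G: Q = G + 10.0·n = (-1.51, 38.2), P = G − 10.0·n = (18.0, 33.7). Then |BQ| = |Q − B| = 38.2.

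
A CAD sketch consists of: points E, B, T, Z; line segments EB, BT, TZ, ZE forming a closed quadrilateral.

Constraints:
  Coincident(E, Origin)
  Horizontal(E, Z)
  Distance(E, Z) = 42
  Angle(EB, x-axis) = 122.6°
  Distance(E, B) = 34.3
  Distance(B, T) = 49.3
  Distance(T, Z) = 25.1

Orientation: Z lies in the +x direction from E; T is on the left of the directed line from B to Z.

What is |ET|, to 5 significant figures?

37.643

E is at the origin; E and Z share the same y with |EZ| = 42.0 and Z in +x, so Z = (42.0, 0). EB runs at 122.6° with |EB| = 34.3, so B = (-18.480, 28.896). T is determined by |BT| = 49.3 and |TZ| = 25.1 together: it lies at the intersection of circle(B, 49.3) and circle(Z, 25.1). With |BZ| = 67.028, the foot of the radical line on BZ is 46.945 from B and the perpendicular offset is √(49.3² − 46.945²) = 15.055. Taking the left-of-BZ solution: T = (30.369, 22.243).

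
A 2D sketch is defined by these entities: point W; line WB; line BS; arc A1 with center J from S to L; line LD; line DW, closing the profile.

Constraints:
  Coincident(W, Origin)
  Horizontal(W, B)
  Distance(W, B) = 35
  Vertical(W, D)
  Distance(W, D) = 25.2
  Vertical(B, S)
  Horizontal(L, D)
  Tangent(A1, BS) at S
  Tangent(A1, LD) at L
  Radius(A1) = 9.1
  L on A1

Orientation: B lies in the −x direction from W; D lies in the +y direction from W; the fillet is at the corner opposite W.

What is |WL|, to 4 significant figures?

36.14

The virtual corner opposite W is at (-35.00, 25.20). A1 meets BS tangentially, so JS is at right angles to BS and since A1 is tangent to LD there, JL ⟂ LD, with radius 9.1, so the center J sits 9.1 in from both sides at J = (-25.90, 16.10). That places the tangent points at S = (-35.00, 16.10) on BS and L = (-25.90, 25.20) on LD. Then |WL| = |L − W| = 36.14.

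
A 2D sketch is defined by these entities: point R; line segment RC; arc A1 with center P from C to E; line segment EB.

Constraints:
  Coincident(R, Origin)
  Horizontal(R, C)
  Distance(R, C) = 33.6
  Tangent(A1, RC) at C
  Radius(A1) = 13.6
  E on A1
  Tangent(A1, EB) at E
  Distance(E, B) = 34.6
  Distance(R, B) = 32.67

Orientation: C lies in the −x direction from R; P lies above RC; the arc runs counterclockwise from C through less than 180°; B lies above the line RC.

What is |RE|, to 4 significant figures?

23.45

Checks: |PE| = 13.60 ✓; ∠(PE, EB) = 90.00° ✓; |EB| = 34.60 ✓; |RB| = 32.67 ✓.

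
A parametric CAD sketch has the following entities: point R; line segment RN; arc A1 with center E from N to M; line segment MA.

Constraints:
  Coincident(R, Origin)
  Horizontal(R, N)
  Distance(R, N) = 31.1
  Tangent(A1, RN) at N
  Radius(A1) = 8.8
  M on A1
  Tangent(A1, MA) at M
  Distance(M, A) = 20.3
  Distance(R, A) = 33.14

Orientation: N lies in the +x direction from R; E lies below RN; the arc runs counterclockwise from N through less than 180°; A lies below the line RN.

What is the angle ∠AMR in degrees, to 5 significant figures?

97.812°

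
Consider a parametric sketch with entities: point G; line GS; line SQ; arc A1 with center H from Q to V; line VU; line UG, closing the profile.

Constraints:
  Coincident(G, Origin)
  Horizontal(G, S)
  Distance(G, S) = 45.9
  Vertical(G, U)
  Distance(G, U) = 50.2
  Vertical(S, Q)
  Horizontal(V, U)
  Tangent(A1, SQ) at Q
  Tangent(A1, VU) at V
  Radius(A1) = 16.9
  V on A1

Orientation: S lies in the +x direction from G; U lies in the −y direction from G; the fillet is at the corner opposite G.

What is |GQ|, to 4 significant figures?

56.71

G is at the origin; G and S share the same y with |GS| = 45.9 and S on the +x side, so S = (45.90, 0.000). G and U share the same x with |GU| = 50.2 and U on the −y side, so U = (0.000, -50.20). The virtual corner opposite G is at (45.90, -50.20). The tangent condition forces HQ to be normal to SQ and A1 meets VU tangentially, so HV is at right angles to VU, with radius 16.9, so the center H sits 16.9 in from both sides at H = (29.00, -33.30). That places the tangent points at Q = (45.90, -33.30) on SQ and V = (29.00, -50.20) on VU. Then |GQ| = |Q − G| = 56.71.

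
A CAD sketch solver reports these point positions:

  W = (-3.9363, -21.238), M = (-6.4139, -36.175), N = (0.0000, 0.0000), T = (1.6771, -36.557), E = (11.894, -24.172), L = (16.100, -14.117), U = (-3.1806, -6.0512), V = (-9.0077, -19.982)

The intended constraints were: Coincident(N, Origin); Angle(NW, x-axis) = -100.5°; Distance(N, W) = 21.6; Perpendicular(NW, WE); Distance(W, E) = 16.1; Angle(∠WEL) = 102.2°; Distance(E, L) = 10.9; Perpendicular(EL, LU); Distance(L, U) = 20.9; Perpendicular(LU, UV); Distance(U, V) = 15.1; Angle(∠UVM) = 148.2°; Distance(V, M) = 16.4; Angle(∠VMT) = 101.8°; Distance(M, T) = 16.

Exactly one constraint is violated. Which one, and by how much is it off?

Distance(M, T) = 16 — off by 7.90.

N = (0.00, 0.00) ✓; NW at -100.5° ✓; |NW| = 21.60 ✓; ∠(NW, WE) = 90.00° ✓; |WE| = 16.10 ✓; ∠WEL = 102.2° ✓; |EL| = 10.90 ✓; ∠(EL, LU) = 90.00° ✓; |LU| = 20.90 ✓; ∠(LU, UV) = 90.00° ✓; |UV| = 15.10 ✓; ∠UVM = 148.2° ✓; |VM| = 16.40 ✓; ∠VMT = 101.8° ✓; |MT| = 8.100 ✗.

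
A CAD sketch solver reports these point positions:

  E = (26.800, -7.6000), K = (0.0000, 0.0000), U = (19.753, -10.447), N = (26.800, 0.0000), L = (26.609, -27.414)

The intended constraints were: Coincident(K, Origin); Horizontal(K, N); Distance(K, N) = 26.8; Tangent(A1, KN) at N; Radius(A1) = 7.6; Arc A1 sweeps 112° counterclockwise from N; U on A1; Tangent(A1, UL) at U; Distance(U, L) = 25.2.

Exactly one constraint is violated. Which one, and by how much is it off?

Distance(U, L) = 25.2 — off by 6.90.

K = (0.00, 0.00) ✓; K.y = 0.00, N.y = 0.00 ✓; |KN| = 26.80 ✓; ∠(EN, NK) = 90.00° ✓; |EN| = 7.600 ✓; bearing(E→U) − bearing(E→N) = 112.0° ✓; |EU| = 7.600 ✓; ∠(EU, UL) = 90.00° ✓; |UL| = 18.30 ✗.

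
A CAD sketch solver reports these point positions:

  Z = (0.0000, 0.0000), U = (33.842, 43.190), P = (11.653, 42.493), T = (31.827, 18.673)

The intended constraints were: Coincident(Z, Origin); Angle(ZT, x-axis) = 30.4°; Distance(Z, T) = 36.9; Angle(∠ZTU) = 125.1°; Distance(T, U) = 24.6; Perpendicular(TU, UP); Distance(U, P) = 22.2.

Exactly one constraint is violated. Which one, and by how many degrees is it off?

Perpendicular(TU, UP) — off by 6.50°.

Z = (0.00, 0.00) ✓; ZT at 30.40° ✓; |ZT| = 36.90 ✓; ∠ZTU = 125.1° ✓; |TU| = 24.60 ✓; ∠(TU, UP) = 96.50° ✗; |UP| = 22.20 ✓.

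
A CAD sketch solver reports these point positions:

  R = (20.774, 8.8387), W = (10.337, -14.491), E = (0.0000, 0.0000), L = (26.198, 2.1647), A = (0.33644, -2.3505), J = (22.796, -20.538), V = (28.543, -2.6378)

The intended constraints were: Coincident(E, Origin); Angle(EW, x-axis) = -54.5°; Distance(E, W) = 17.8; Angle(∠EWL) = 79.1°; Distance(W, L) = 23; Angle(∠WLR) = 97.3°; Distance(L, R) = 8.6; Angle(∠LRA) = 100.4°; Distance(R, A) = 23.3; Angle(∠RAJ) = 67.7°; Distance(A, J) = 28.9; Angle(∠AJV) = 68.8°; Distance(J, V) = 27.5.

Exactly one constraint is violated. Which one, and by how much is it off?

Distance(J, V) = 27.5 — off by 8.70.

E = (0.00, 0.00) ✓; EW at -54.50° ✓; |EW| = 17.80 ✓; ∠EWL = 79.10° ✓; |WL| = 23.00 ✓; ∠WLR = 97.30° ✓; |LR| = 8.600 ✓; ∠LRA = 100.4° ✓; |RA| = 23.30 ✓; ∠RAJ = 67.70° ✓; |AJ| = 28.90 ✓; ∠AJV = 68.80° ✓; |JV| = 18.80 ✗.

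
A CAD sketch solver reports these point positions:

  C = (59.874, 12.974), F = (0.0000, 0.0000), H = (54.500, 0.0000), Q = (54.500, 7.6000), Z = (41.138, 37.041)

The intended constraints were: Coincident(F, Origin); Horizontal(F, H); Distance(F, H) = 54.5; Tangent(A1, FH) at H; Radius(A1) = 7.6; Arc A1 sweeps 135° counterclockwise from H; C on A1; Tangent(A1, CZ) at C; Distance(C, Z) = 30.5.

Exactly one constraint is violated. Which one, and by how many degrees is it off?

Tangent(A1, CZ) at C — off by 7.10°.

F = (0.00, 0.00) ✓; F.y = 0.00, H.y = 0.00 ✓; |FH| = 54.50 ✓; ∠(QH, HF) = 90.00° ✓; |QH| = 7.600 ✓; bearing(Q→C) − bearing(Q→H) = 135.0° ✓; |QC| = 7.600 ✓; ∠(QC, CZ) = 97.10° ✗; |CZ| = 30.50 ✓.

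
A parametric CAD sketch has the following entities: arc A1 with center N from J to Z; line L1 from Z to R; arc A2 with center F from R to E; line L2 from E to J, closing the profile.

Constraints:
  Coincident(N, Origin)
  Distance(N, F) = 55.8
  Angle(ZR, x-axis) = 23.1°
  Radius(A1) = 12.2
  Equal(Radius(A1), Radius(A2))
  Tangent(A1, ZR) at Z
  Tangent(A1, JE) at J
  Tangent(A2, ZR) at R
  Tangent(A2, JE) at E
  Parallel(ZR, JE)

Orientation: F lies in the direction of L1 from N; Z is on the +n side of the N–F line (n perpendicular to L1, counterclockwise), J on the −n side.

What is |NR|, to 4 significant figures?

57.12

The slot axis is L1's direction at 23.1°, so u = (cos 23.1°, sin 23.1°) = (0.9198, 0.3923) and n = (−sin 23.1°, cos 23.1°) = (-0.3923, 0.9198). N is at the origin and F lies 55.8 along u from N, so F = 55.8·u = (51.33, 21.89). Tangency of A1 to both parallel lines with radius 12.2 puts Z and J at N ± 12.2·n: Z = (-4.787, 11.22), J = (4.787, -11.22). Equal radii place R and E the same way about F: R = F + 12.2·n = (46.54, 33.11), E = F − 12.2·n = (56.11, 10.67). Then |NR| = |R − N| = 57.12.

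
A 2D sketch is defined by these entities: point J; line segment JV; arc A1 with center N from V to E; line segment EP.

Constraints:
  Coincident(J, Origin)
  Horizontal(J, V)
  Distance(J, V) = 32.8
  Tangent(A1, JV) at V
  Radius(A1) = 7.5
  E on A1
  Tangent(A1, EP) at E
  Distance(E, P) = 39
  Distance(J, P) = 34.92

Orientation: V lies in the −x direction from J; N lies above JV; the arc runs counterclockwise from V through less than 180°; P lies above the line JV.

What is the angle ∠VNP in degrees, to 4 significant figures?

133.2°

Checks: |NE| = 7.500 ✓; ∠(NE, EP) = 90.00° ✓; |EP| = 39.00 ✓; |JP| = 34.92 ✓.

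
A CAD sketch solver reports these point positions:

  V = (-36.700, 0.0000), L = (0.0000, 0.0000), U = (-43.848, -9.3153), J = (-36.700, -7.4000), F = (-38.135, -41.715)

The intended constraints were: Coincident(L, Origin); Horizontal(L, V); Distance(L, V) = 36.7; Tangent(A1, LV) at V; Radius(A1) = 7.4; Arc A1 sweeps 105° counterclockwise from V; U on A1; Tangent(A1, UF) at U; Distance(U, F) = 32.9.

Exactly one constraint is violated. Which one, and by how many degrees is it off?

Tangent(A1, UF) at U — off by 5.00°.

L = (0.00, 0.00) ✓; L.y = 0.00, V.y = 0.00 ✓; |LV| = 36.70 ✓; ∠(JV, VL) = 90.00° ✓; |JV| = 7.400 ✓; bearing(J→U) − bearing(J→V) = 105.0° ✓; |JU| = 7.400 ✓; ∠(JU, UF) = 95.00° ✗; |UF| = 32.90 ✓.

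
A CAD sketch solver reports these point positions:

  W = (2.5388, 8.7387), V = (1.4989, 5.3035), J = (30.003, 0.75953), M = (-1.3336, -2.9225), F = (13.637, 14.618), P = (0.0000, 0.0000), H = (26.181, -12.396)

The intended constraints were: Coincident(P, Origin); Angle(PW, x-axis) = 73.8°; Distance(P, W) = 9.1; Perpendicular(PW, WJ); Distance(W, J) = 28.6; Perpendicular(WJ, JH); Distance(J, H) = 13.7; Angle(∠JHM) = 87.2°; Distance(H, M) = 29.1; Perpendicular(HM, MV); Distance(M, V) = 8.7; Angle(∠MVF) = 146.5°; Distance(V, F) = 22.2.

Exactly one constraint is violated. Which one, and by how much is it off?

Distance(V, F) = 22.2 — off by 6.90.

P = (0.00, 0.00) ✓; PW at 73.80° ✓; |PW| = 9.100 ✓; ∠(PW, WJ) = 90.00° ✓; |WJ| = 28.60 ✓; ∠(WJ, JH) = 90.00° ✓; |JH| = 13.70 ✓; ∠JHM = 87.20° ✓; |HM| = 29.10 ✓; ∠(HM, MV) = 90.00° ✓; |MV| = 8.700 ✓; ∠MVF = 146.5° ✓; |VF| = 15.30 ✗.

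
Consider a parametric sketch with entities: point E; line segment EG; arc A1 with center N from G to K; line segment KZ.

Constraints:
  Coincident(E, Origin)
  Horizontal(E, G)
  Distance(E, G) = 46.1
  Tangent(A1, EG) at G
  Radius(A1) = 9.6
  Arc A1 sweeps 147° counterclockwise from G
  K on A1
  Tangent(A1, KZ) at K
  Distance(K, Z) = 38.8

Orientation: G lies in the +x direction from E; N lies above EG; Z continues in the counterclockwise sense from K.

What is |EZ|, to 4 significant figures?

43.09

E is at the origin; EG is horizontal with |EG| = 46.1 and G on the +x side, so G = (46.10, 0.000). A1 meets EG tangentially, so NG is at right angles to EG, so N = G + (0, 9.6) = (46.10, 9.600). On A1, G sits at bearing -90° from N; a 147° counterclockwise sweep puts K at bearing 57°, so K = N + 9.6·(cos 57°, sin 57°) = (51.33, 17.65). Tangency of A1 to KZ means the radius NK is perpendicular to KZ, so KZ runs along (−sin 57°, cos 57°); with |KZ| = 38.8, Z = (18.79, 38.78). Then |EZ| = |Z − E| = 43.09.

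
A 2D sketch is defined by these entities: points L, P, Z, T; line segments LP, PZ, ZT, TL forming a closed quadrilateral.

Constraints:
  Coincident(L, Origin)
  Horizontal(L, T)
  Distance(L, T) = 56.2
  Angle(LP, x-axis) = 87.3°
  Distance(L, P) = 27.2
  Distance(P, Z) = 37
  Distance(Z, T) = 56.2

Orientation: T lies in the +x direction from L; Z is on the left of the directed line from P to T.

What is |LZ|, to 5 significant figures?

58.492

L is at the origin; LT is horizontal with |LT| = 56.2 and T in +x, so T = (56.2, 0). LP runs at 87.3° with |LP| = 27.2, so P = (1.2813, 27.170). Z is determined by |PZ| = 37.0 and |ZT| = 56.2 together: it lies at the intersection of circle(P, 37.0) and circle(T, 56.2). With |PT| = 61.272, the foot of the radical line on PT is 16.034 from P and the perpendicular offset is √(37.0² − 16.034²) = 33.346. Taking the left-of-PT solution: Z = (30.439, 49.948).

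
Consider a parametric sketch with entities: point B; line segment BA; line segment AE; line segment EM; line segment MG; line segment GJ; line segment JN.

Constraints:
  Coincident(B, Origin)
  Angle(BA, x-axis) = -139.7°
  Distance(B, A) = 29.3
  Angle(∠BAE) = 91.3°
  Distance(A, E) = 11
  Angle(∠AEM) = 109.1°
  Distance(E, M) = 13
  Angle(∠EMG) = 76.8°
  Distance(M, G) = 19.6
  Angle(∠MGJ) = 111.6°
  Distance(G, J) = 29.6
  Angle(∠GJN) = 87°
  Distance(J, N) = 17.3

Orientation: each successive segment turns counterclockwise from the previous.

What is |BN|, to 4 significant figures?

48.45

∠MGJ = 111.6° gives GJ at -168.5° from the x-axis; with |GJ| = 29.6, J = (-42.91, -12.56). ∠GJN = 87.0° gives JN at -75.50° from the x-axis; with |JN| = 17.3, N = (-38.58, -29.31). Then |BN| = |N − B| = 48.45.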